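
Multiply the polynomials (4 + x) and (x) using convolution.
Ascending coefficients: a = [4, 1], b = [0, 1]. c[0] = 4×0 = 0; c[1] = 4×1 + 1×0 = 4; c[2] = 1×1 = 1. Result coefficients: [0, 4, 1] → 4x + x^2

4x + x^2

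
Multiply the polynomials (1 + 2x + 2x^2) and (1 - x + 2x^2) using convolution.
Ascending coefficients: a = [1, 2, 2], b = [1, -1, 2]. c[0] = 1×1 = 1; c[1] = 1×-1 + 2×1 = 1; c[2] = 1×2 + 2×-1 + 2×1 = 2; c[3] = 2×2 + 2×-1 = 2; c[4] = 2×2 = 4. Result coefficients: [1, 1, 2, 2, 4] → 1 + x + 2x^2 + 2x^3 + 4x^4

1 + x + 2x^2 + 2x^3 + 4x^4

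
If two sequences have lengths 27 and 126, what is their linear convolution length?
Linear/full convolution length: m + n - 1 = 27 + 126 - 1 = 152

152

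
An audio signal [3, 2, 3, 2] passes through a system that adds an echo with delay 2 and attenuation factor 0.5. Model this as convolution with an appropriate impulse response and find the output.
Direct-path + delayed-attenuated-path model → impulse response h = [1, 0, 0.5] (1 at lag 0, 0.5 at lag 2). Output y[n] = x[n] + 0.5·x[n - 2] (with x[n] = 0 outside 0..3): y[0] = 3 + 0.5×0 = 3; y[1] = 2 + 0.5×0 = 2; y[2] = 3 + 0.5×3 = 4.5; y[3] = 2 + 0.5×2 = 3.0; y[4] = 0 + 0.5×3 = 1.5; y[5] = 0 + 0.5×2 = 1.0. So y = [3, 2, 4.5, 3.0, 1.5, 1.0]

[3, 2, 4.5, 3.0, 1.5, 1.0]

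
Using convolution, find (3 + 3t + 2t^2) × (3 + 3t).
Ascending coefficients: a = [3, 3, 2], b = [3, 3]. c[0] = 3×3 = 9; c[1] = 3×3 + 3×3 = 18; c[2] = 3×3 + 2×3 = 15; c[3] = 2×3 = 6. Result coefficients: [9, 18, 15, 6] → 9 + 18t + 15t^2 + 6t^3

9 + 18t + 15t^2 + 6t^3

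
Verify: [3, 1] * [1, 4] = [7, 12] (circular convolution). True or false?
Recompute circular convolution of [3, 1] and [1, 4]: y[0] = 3×1 + 1×4 = 7; y[1] = 3×4 + 1×1 = 13 → [7, 13]. Compare to given [7, 12]: they differ at index 1: given 12, correct 13, so answer: No

No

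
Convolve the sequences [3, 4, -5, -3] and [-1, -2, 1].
y[0] = 3×-1 = -3; y[1] = 3×-2 + 4×-1 = -10; y[2] = 3×1 + 4×-2 + -5×-1 = 0; y[3] = 4×1 + -5×-2 + -3×-1 = 17; y[4] = -5×1 + -3×-2 = 1; y[5] = -3×1 = -3

[-3, -10, 0, 17, 1, -3]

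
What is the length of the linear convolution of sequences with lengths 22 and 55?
Linear/full convolution length: m + n - 1 = 22 + 55 - 1 = 76

76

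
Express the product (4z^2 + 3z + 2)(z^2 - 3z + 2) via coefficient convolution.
Ascending coefficients: a = [2, 3, 4], b = [2, -3, 1]. c[0] = 2×2 = 4; c[1] = 2×-3 + 3×2 = 0; c[2] = 2×1 + 3×-3 + 4×2 = 1; c[3] = 3×1 + 4×-3 = -9; c[4] = 4×1 = 4. Result coefficients: [4, 0, 1, -9, 4] → 4z^4 - 9z^3 + z^2 + 4

4z^4 - 9z^3 + z^2 + 4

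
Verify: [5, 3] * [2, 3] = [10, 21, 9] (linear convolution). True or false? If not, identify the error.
Recompute linear convolution of [5, 3] and [2, 3]: y[0] = 5×2 = 10; y[1] = 5×3 + 3×2 = 21; y[2] = 3×3 = 9 → [10, 21, 9]. Given [10, 21, 9] matches, so answer: Yes

Yes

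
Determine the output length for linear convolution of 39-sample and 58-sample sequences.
Linear/full convolution length: m + n - 1 = 39 + 58 - 1 = 96

96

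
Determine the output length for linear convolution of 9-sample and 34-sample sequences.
Linear/full convolution length: m + n - 1 = 9 + 34 - 1 = 42

42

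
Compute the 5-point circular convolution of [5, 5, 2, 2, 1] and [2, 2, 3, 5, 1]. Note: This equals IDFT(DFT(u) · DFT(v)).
Either evaluate y[k] = Σ_j u[j]·v[(k-j) mod 5] directly, or use IDFT(DFT(u) · DFT(v)). y[0] = 5×2 + 5×1 + 2×5 + 2×3 + 1×2 = 33; y[1] = 5×2 + 5×2 + 2×1 + 2×5 + 1×3 = 35; y[2] = 5×3 + 5×2 + 2×2 + 2×1 + 1×5 = 36; y[3] = 5×5 + 5×3 + 2×2 + 2×2 + 1×1 = 49; y[4] = 5×1 + 5×5 + 2×3 + 2×2 + 1×2 = 42. Result: [33, 35, 36, 49, 42]

[33, 35, 36, 49, 42]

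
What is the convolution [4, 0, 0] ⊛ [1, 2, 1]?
y[0] = 4×1 = 4; y[1] = 4×2 + 0×1 = 8; y[2] = 4×1 + 0×2 + 0×1 = 4; y[3] = 0×1 + 0×2 = 0; y[4] = 0×1 = 0

[4, 8, 4, 0, 0]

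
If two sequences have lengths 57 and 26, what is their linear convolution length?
Linear/full convolution length: m + n - 1 = 57 + 26 - 1 = 82

82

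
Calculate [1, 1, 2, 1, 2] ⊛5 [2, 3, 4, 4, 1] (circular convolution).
Use y[k] = Σ_j s[j]·t[(k-j) mod 5]. y[0] = 1×2 + 1×1 + 2×4 + 1×4 + 2×3 = 21; y[1] = 1×3 + 1×2 + 2×1 + 1×4 + 2×4 = 19; y[2] = 1×4 + 1×3 + 2×2 + 1×1 + 2×4 = 20; y[3] = 1×4 + 1×4 + 2×3 + 1×2 + 2×1 = 18; y[4] = 1×1 + 1×4 + 2×4 + 1×3 + 2×2 = 20. Result: [21, 19, 20, 18, 20]

[21, 19, 20, 18, 20]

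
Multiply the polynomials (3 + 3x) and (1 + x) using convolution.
Ascending coefficients: a = [3, 3], b = [1, 1]. c[0] = 3×1 = 3; c[1] = 3×1 + 3×1 = 6; c[2] = 3×1 = 3. Result coefficients: [3, 6, 3] → 3 + 6x + 3x^2

3 + 6x + 3x^2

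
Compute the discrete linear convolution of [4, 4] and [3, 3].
y[0] = 4×3 = 12; y[1] = 4×3 + 4×3 = 24; y[2] = 4×3 = 12

[12, 24, 12]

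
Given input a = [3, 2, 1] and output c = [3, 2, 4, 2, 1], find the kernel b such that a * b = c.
Output length 5 = len(a) + len(b) - 1 ⇒ len(b) = 3. Solve b forward using b[k] = (c[k] - Σ_{i≥1} a[i]·b[k-i]) / a[0]: b[0] = c[0] / a[0] = 3 / 3 = 1; b[1] = (c[1] - 2×1) / a[0] = (2 - 2×1) / 3 = 0; b[2] = (c[2] - 2×0 - 1×1) / a[0] = (4 - 2×0 - 1×1) / 3 = 1. So b = [1, 0, 1]. Forward-check [3, 2, 1] * [1, 0, 1]: c[0] = 3×1 = 3; c[1] = 3×0 + 2×1 = 2; c[2] = 3×1 + 2×0 + 1×1 = 4; c[3] = 2×1 + 1×0 = 2; c[4] = 1×1 = 1 → [3, 2, 4, 2, 1] ✓

[1, 0, 1]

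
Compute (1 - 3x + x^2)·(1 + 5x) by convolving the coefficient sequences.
Ascending coefficients: a = [1, -3, 1], b = [1, 5]. c[0] = 1×1 = 1; c[1] = 1×5 + -3×1 = 2; c[2] = -3×5 + 1×1 = -14; c[3] = 1×5 = 5. Result coefficients: [1, 2, -14, 5] → 1 + 2x - 14x^2 + 5x^3

1 + 2x - 14x^2 + 5x^3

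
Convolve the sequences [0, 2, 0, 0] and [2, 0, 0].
y[0] = 0×2 = 0; y[1] = 0×0 + 2×2 = 4; y[2] = 0×0 + 2×0 + 0×2 = 0; y[3] = 2×0 + 0×0 + 0×2 = 0; y[4] = 0×0 + 0×0 = 0; y[5] = 0×0 = 0

[0, 4, 0, 0, 0, 0]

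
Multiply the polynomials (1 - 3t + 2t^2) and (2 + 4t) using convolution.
Ascending coefficients: a = [1, -3, 2], b = [2, 4]. c[0] = 1×2 = 2; c[1] = 1×4 + -3×2 = -2; c[2] = -3×4 + 2×2 = -8; c[3] = 2×4 = 8. Result coefficients: [2, -2, -8, 8] → 2 - 2t - 8t^2 + 8t^3

2 - 2t - 8t^2 + 8t^3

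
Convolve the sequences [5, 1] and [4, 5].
y[0] = 5×4 = 20; y[1] = 5×5 + 1×4 = 29; y[2] = 1×5 = 5

[20, 29, 5]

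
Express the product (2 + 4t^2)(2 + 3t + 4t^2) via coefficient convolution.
Ascending coefficients: a = [2, 0, 4], b = [2, 3, 4]. c[0] = 2×2 = 4; c[1] = 2×3 + 0×2 = 6; c[2] = 2×4 + 0×3 + 4×2 = 16; c[3] = 0×4 + 4×3 = 12; c[4] = 4×4 = 16. Result coefficients: [4, 6, 16, 12, 16] → 4 + 6t + 16t^2 + 12t^3 + 16t^4

4 + 6t + 16t^2 + 12t^3 + 16t^4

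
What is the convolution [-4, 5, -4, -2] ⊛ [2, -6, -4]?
y[0] = -4×2 = -8; y[1] = -4×-6 + 5×2 = 34; y[2] = -4×-4 + 5×-6 + -4×2 = -22; y[3] = 5×-4 + -4×-6 + -2×2 = 0; y[4] = -4×-4 + -2×-6 = 28; y[5] = -2×-4 = 8

[-8, 34, -22, 0, 28, 8]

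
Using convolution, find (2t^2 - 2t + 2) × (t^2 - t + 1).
Ascending coefficients: a = [2, -2, 2], b = [1, -1, 1]. c[0] = 2×1 = 2; c[1] = 2×-1 + -2×1 = -4; c[2] = 2×1 + -2×-1 + 2×1 = 6; c[3] = -2×1 + 2×-1 = -4; c[4] = 2×1 = 2. Result coefficients: [2, -4, 6, -4, 2] → 2t^4 - 4t^3 + 6t^2 - 4t + 2

2t^4 - 4t^3 + 6t^2 - 4t + 2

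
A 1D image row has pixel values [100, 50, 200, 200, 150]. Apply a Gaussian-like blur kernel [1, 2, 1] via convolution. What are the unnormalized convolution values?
Convolve image row [100, 50, 200, 200, 150] with kernel [1, 2, 1]: y[0] = 100×1 = 100; y[1] = 100×2 + 50×1 = 250; y[2] = 100×1 + 50×2 + 200×1 = 400; y[3] = 50×1 + 200×2 + 200×1 = 650; y[4] = 200×1 + 200×2 + 150×1 = 750; y[5] = 200×1 + 150×2 = 500; y[6] = 150×1 = 150 → [100, 250, 400, 650, 750, 500, 150]. Normalization factor = sum(kernel) = 4.

[100, 250, 400, 650, 750, 500, 150]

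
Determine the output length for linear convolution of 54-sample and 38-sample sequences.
Linear/full convolution length: m + n - 1 = 54 + 38 - 1 = 91

91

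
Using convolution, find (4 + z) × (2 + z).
Ascending coefficients: a = [4, 1], b = [2, 1]. c[0] = 4×2 = 8; c[1] = 4×1 + 1×2 = 6; c[2] = 1×1 = 1. Result coefficients: [8, 6, 1] → 8 + 6z + z^2

8 + 6z + z^2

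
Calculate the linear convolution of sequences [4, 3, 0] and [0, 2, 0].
y[0] = 4×0 = 0; y[1] = 4×2 + 3×0 = 8; y[2] = 4×0 + 3×2 + 0×0 = 6; y[3] = 3×0 + 0×2 = 0; y[4] = 0×0 = 0

[0, 8, 6, 0, 0]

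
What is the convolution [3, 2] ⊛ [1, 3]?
y[0] = 3×1 = 3; y[1] = 3×3 + 2×1 = 11; y[2] = 2×3 = 6

[3, 11, 6]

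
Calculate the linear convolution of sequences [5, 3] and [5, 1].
y[0] = 5×5 = 25; y[1] = 5×1 + 3×5 = 20; y[2] = 3×1 = 3

[25, 20, 3]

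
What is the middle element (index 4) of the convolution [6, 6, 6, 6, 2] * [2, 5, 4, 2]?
Use y[k] = Σ_i a[i]·b[k-i] at k=4. y[4] = 6×2 + 6×4 + 6×5 + 2×2 = 70

70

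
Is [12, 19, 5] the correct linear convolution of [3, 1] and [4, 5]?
Recompute linear convolution of [3, 1] and [4, 5]: y[0] = 3×4 = 12; y[1] = 3×5 + 1×4 = 19; y[2] = 1×5 = 5 → [12, 19, 5]. Given [12, 19, 5] matches, so answer: Yes

Yes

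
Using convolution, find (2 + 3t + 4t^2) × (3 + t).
Ascending coefficients: a = [2, 3, 4], b = [3, 1]. c[0] = 2×3 = 6; c[1] = 2×1 + 3×3 = 11; c[2] = 3×1 + 4×3 = 15; c[3] = 4×1 = 4. Result coefficients: [6, 11, 15, 4] → 6 + 11t + 15t^2 + 4t^3

6 + 11t + 15t^2 + 4t^3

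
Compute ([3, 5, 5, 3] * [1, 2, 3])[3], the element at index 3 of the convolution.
Use y[k] = Σ_i a[i]·b[k-i] at k=3. y[3] = 5×3 + 5×2 + 3×1 = 28

28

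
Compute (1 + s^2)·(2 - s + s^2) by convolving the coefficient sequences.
Ascending coefficients: a = [1, 0, 1], b = [2, -1, 1]. c[0] = 1×2 = 2; c[1] = 1×-1 + 0×2 = -1; c[2] = 1×1 + 0×-1 + 1×2 = 3; c[3] = 0×1 + 1×-1 = -1; c[4] = 1×1 = 1. Result coefficients: [2, -1, 3, -1, 1] → 2 - s + 3s^2 - s^3 + s^4

2 - s + 3s^2 - s^3 + s^4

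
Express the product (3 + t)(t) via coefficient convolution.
Ascending coefficients: a = [3, 1], b = [0, 1]. c[0] = 3×0 = 0; c[1] = 3×1 + 1×0 = 3; c[2] = 1×1 = 1. Result coefficients: [0, 3, 1] → 3t + t^2

3t + t^2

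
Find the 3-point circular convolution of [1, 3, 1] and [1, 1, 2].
Use y[k] = Σ_j x[j]·h[(k-j) mod 3]. y[0] = 1×1 + 3×2 + 1×1 = 8; y[1] = 1×1 + 3×1 + 1×2 = 6; y[2] = 1×2 + 3×1 + 1×1 = 6. Result: [8, 6, 6]

[8, 6, 6]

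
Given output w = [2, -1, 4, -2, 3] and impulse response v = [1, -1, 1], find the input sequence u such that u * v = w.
Deconvolve w=[2, -1, 4, -2, 3] by v=[1, -1, 1]. Since v[0]=1, solve forward: u[0] = w[0] / 1 = 2; u[1] = (w[1] - 2×-1) / 1 = 1; u[2] = (w[2] - 1×-1 - 2×1) / 1 = 3. So u = [2, 1, 3]. Check by forward convolution: w[0] = 2×1 = 2; w[1] = 2×-1 + 1×1 = -1; w[2] = 2×1 + 1×-1 + 3×1 = 4; w[3] = 1×1 + 3×-1 = -2; w[4] = 3×1 = 3

[2, 1, 3]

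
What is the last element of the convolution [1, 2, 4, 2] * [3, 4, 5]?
Use y[k] = Σ_i a[i]·b[k-i] at k=5. y[5] = 2×5 = 10

10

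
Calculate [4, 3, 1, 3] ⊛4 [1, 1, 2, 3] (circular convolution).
Use y[k] = Σ_j s[j]·t[(k-j) mod 4]. y[0] = 4×1 + 3×3 + 1×2 + 3×1 = 18; y[1] = 4×1 + 3×1 + 1×3 + 3×2 = 16; y[2] = 4×2 + 3×1 + 1×1 + 3×3 = 21; y[3] = 4×3 + 3×2 + 1×1 + 3×1 = 22. Result: [18, 16, 21, 22]

[18, 16, 21, 22]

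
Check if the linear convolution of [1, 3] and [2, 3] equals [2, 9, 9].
Recompute linear convolution of [1, 3] and [2, 3]: y[0] = 1×2 = 2; y[1] = 1×3 + 3×2 = 9; y[2] = 3×3 = 9 → [2, 9, 9]. Given [2, 9, 9] matches, so answer: Yes

Yes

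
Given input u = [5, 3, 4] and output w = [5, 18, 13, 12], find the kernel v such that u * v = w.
Output length 4 = len(u) + len(v) - 1 ⇒ len(v) = 2. Solve v forward using v[k] = (w[k] - Σ_{i≥1} u[i]·v[k-i]) / u[0]: v[0] = w[0] / u[0] = 5 / 5 = 1; v[1] = (w[1] - 3×1) / u[0] = (18 - 3×1) / 5 = 3. So v = [1, 3]. Forward-check [5, 3, 4] * [1, 3]: w[0] = 5×1 = 5; w[1] = 5×3 + 3×1 = 18; w[2] = 3×3 + 4×1 = 13; w[3] = 4×3 = 12 → [5, 18, 13, 12] ✓

[1, 3]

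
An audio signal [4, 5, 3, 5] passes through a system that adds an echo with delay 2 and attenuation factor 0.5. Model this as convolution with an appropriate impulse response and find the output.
Direct-path + delayed-attenuated-path model → impulse response h = [1, 0, 0.5] (1 at lag 0, 0.5 at lag 2). Output y[n] = x[n] + 0.5·x[n - 2] (with x[n] = 0 outside 0..3): y[0] = 4 + 0.5×0 = 4; y[1] = 5 + 0.5×0 = 5; y[2] = 3 + 0.5×4 = 5.0; y[3] = 5 + 0.5×5 = 7.5; y[4] = 0 + 0.5×3 = 1.5; y[5] = 0 + 0.5×5 = 2.5. So y = [4, 5, 5.0, 7.5, 1.5, 2.5]

[4, 5, 5.0, 7.5, 1.5, 2.5]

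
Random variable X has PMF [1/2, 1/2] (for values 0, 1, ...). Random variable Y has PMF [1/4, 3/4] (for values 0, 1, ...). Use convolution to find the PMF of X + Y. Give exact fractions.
P(X+Y=k) = Σ_i P(X=i)·P(Y=k-i) — a convolution of [1/2, 1/2] and [1/4, 3/4]. P(X+Y=0) = (1/2)×(1/4) = 1/8; P(X+Y=1) = (1/2)×(3/4) + (1/2)×(1/4) = 3/8 + 1/8 = 1/2; P(X+Y=2) = (1/2)×(3/4) = 3/8. PMF: [1/8, 1/2, 3/8] (sums to 1 ✓)

[1/8, 1/2, 3/8]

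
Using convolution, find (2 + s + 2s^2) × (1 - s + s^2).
Ascending coefficients: a = [2, 1, 2], b = [1, -1, 1]. c[0] = 2×1 = 2; c[1] = 2×-1 + 1×1 = -1; c[2] = 2×1 + 1×-1 + 2×1 = 3; c[3] = 1×1 + 2×-1 = -1; c[4] = 2×1 = 2. Result coefficients: [2, -1, 3, -1, 2] → 2 - s + 3s^2 - s^3 + 2s^4

2 - s + 3s^2 - s^3 + 2s^4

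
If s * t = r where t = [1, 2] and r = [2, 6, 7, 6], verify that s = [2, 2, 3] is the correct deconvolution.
Forward-compute [2, 2, 3] * [1, 2]: r[0] = 2×1 = 2; r[1] = 2×2 + 2×1 = 6; r[2] = 2×2 + 3×1 = 7; r[3] = 3×2 = 6 → [2, 6, 7, 6]. Matches given r = [2, 6, 7, 6], so verified.

Verified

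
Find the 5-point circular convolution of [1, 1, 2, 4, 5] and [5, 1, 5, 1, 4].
Use y[k] = Σ_j x[j]·h[(k-j) mod 5]. y[0] = 1×5 + 1×4 + 2×1 + 4×5 + 5×1 = 36; y[1] = 1×1 + 1×5 + 2×4 + 4×1 + 5×5 = 43; y[2] = 1×5 + 1×1 + 2×5 + 4×4 + 5×1 = 37; y[3] = 1×1 + 1×5 + 2×1 + 4×5 + 5×4 = 48; y[4] = 1×4 + 1×1 + 2×5 + 4×1 + 5×5 = 44. Result: [36, 43, 37, 48, 44]

[36, 43, 37, 48, 44]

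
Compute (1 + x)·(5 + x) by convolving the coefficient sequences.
Ascending coefficients: a = [1, 1], b = [5, 1]. c[0] = 1×5 = 5; c[1] = 1×1 + 1×5 = 6; c[2] = 1×1 = 1. Result coefficients: [5, 6, 1] → 5 + 6x + x^2

5 + 6x + x^2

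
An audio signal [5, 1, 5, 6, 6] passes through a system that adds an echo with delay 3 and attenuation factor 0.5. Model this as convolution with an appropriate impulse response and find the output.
Direct-path + delayed-attenuated-path model → impulse response h = [1, 0, 0, 0.5] (1 at lag 0, 0.5 at lag 3). Output y[n] = x[n] + 0.5·x[n - 3] (with x[n] = 0 outside 0..4): y[0] = 5 + 0.5×0 = 5; y[1] = 1 + 0.5×0 = 1; y[2] = 5 + 0.5×0 = 5; y[3] = 6 + 0.5×5 = 8.5; y[4] = 6 + 0.5×1 = 6.5; y[5] = 0 + 0.5×5 = 2.5; y[6] = 0 + 0.5×6 = 3.0; y[7] = 0 + 0.5×6 = 3.0. So y = [5, 1, 5, 8.5, 6.5, 2.5, 3.0, 3.0]

[5, 1, 5, 8.5, 6.5, 2.5, 3.0, 3.0]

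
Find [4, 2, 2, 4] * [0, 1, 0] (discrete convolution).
y[0] = 4×0 = 0; y[1] = 4×1 + 2×0 = 4; y[2] = 4×0 + 2×1 + 2×0 = 2; y[3] = 2×0 + 2×1 + 4×0 = 2; y[4] = 2×0 + 4×1 = 4; y[5] = 4×0 = 0

[0, 4, 2, 2, 4, 0]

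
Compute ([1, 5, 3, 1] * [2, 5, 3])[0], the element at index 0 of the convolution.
Use y[k] = Σ_i a[i]·b[k-i] at k=0. y[0] = 1×2 = 2

2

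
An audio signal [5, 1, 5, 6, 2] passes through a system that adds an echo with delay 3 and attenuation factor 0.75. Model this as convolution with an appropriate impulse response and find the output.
Direct-path + delayed-attenuated-path model → impulse response h = [1, 0, 0, 0.75] (1 at lag 0, 0.75 at lag 3). Output y[n] = x[n] + 0.75·x[n - 3] (with x[n] = 0 outside 0..4): y[0] = 5 + 0.75×0 = 5; y[1] = 1 + 0.75×0 = 1; y[2] = 5 + 0.75×0 = 5; y[3] = 6 + 0.75×5 = 9.75; y[4] = 2 + 0.75×1 = 2.75; y[5] = 0 + 0.75×5 = 3.75; y[6] = 0 + 0.75×6 = 4.5; y[7] = 0 + 0.75×2 = 1.5. So y = [5, 1, 5, 9.75, 2.75, 3.75, 4.5, 1.5]

[5, 1, 5, 9.75, 2.75, 3.75, 4.5, 1.5]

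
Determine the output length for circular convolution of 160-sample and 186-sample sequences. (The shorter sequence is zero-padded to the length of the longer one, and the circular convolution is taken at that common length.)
Circular convolution (zero-padding the shorter input) has length max(m, n) = max(160, 186) = 186

186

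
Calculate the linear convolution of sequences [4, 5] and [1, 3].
y[0] = 4×1 = 4; y[1] = 4×3 + 5×1 = 17; y[2] = 5×3 = 15

[4, 17, 15]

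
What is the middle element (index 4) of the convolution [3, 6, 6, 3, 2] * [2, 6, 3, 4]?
Use y[k] = Σ_i a[i]·b[k-i] at k=4. y[4] = 6×4 + 6×3 + 3×6 + 2×2 = 64

64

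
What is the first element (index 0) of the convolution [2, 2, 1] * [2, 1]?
Use y[k] = Σ_i a[i]·b[k-i] at k=0. y[0] = 2×2 = 4

4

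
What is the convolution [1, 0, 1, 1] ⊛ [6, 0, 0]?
y[0] = 1×6 = 6; y[1] = 1×0 + 0×6 = 0; y[2] = 1×0 + 0×0 + 1×6 = 6; y[3] = 0×0 + 1×0 + 1×6 = 6; y[4] = 1×0 + 1×0 = 0; y[5] = 1×0 = 0

[6, 0, 6, 6, 0, 0]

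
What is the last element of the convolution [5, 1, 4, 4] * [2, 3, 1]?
Use y[k] = Σ_i a[i]·b[k-i] at k=5. y[5] = 4×1 = 4

4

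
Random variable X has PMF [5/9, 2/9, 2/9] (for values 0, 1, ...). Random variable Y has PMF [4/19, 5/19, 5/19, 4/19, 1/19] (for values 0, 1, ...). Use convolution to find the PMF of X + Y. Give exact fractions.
P(X+Y=k) = Σ_i P(X=i)·P(Y=k-i) — a convolution of [5/9, 2/9, 2/9] and [4/19, 5/19, 5/19, 4/19, 1/19]. P(X+Y=0) = (5/9)×(4/19) = 20/171; P(X+Y=1) = (5/9)×(5/19) + (2/9)×(4/19) = 25/171 + 8/171 = 11/57; P(X+Y=2) = (5/9)×(5/19) + (2/9)×(5/19) + (2/9)×(4/19) = 25/171 + 10/171 + 8/171 = 43/171; P(X+Y=3) = (5/9)×(4/19) + (2/9)×(5/19) + (2/9)×(5/19) = 20/171 + 10/171 + 10/171 = 40/171; P(X+Y=4) = (5/9)×(1/19) + (2/9)×(4/19) + (2/9)×(5/19) = 5/171 + 8/171 + 10/171 = 23/171; P(X+Y=5) = (2/9)×(1/19) + (2/9)×(4/19) = 2/171 + 8/171 = 10/171; P(X+Y=6) = (2/9)×(1/19) = 2/171. PMF: [20/171, 11/57, 43/171, 40/171, 23/171, 10/171, 2/171] (sums to 1 ✓)

[20/171, 11/57, 43/171, 40/171, 23/171, 10/171, 2/171]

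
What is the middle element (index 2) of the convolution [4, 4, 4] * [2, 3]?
Use y[k] = Σ_i a[i]·b[k-i] at k=2. y[2] = 4×3 + 4×2 = 20

20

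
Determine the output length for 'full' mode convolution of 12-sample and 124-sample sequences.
Linear/full convolution length: m + n - 1 = 12 + 124 - 1 = 135

135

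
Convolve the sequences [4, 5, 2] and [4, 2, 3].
y[0] = 4×4 = 16; y[1] = 4×2 + 5×4 = 28; y[2] = 4×3 + 5×2 + 2×4 = 30; y[3] = 5×3 + 2×2 = 19; y[4] = 2×3 = 6

[16, 28, 30, 19, 6]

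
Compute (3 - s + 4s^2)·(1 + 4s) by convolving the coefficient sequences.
Ascending coefficients: a = [3, -1, 4], b = [1, 4]. c[0] = 3×1 = 3; c[1] = 3×4 + -1×1 = 11; c[2] = -1×4 + 4×1 = 0; c[3] = 4×4 = 16. Result coefficients: [3, 11, 0, 16] → 3 + 11s + 16s^3

3 + 11s + 16s^3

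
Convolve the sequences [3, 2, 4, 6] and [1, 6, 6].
y[0] = 3×1 = 3; y[1] = 3×6 + 2×1 = 20; y[2] = 3×6 + 2×6 + 4×1 = 34; y[3] = 2×6 + 4×6 + 6×1 = 42; y[4] = 4×6 + 6×6 = 60; y[5] = 6×6 = 36

[3, 20, 34, 42, 60, 36]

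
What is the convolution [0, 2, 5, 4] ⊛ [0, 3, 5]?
y[0] = 0×0 = 0; y[1] = 0×3 + 2×0 = 0; y[2] = 0×5 + 2×3 + 5×0 = 6; y[3] = 2×5 + 5×3 + 4×0 = 25; y[4] = 5×5 + 4×3 = 37; y[5] = 4×5 = 20

[0, 0, 6, 25, 37, 20]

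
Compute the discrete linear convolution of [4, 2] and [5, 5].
y[0] = 4×5 = 20; y[1] = 4×5 + 2×5 = 30; y[2] = 2×5 = 10

[20, 30, 10]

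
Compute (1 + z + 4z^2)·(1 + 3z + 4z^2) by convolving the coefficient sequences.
Ascending coefficients: a = [1, 1, 4], b = [1, 3, 4]. c[0] = 1×1 = 1; c[1] = 1×3 + 1×1 = 4; c[2] = 1×4 + 1×3 + 4×1 = 11; c[3] = 1×4 + 4×3 = 16; c[4] = 4×4 = 16. Result coefficients: [1, 4, 11, 16, 16] → 1 + 4z + 11z^2 + 16z^3 + 16z^4

1 + 4z + 11z^2 + 16z^3 + 16z^4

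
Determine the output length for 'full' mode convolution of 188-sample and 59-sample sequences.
Linear/full convolution length: m + n - 1 = 188 + 59 - 1 = 246

246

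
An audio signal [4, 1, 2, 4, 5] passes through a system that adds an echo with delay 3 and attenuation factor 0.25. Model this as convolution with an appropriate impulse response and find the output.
Direct-path + delayed-attenuated-path model → impulse response h = [1, 0, 0, 0.25] (1 at lag 0, 0.25 at lag 3). Output y[n] = x[n] + 0.25·x[n - 3] (with x[n] = 0 outside 0..4): y[0] = 4 + 0.25×0 = 4; y[1] = 1 + 0.25×0 = 1; y[2] = 2 + 0.25×0 = 2; y[3] = 4 + 0.25×4 = 5.0; y[4] = 5 + 0.25×1 = 5.25; y[5] = 0 + 0.25×2 = 0.5; y[6] = 0 + 0.25×4 = 1.0; y[7] = 0 + 0.25×5 = 1.25. So y = [4, 1, 2, 5.0, 5.25, 0.5, 1.0, 1.25]

[4, 1, 2, 5.0, 5.25, 0.5, 1.0, 1.25]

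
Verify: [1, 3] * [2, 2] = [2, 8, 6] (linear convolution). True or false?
Recompute linear convolution of [1, 3] and [2, 2]: y[0] = 1×2 = 2; y[1] = 1×2 + 3×2 = 8; y[2] = 3×2 = 6 → [2, 8, 6]. Given [2, 8, 6] matches, so answer: Yes

Yes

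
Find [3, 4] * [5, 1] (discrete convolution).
y[0] = 3×5 = 15; y[1] = 3×1 + 4×5 = 23; y[2] = 4×1 = 4

[15, 23, 4]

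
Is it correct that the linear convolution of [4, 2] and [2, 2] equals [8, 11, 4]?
Recompute linear convolution of [4, 2] and [2, 2]: y[0] = 4×2 = 8; y[1] = 4×2 + 2×2 = 12; y[2] = 2×2 = 4 → [8, 12, 4]. Compare to given [8, 11, 4]: they differ at index 1: given 11, correct 12, so answer: No

No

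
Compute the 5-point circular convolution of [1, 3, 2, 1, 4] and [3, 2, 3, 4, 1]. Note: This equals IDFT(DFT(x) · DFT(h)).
Either evaluate y[k] = Σ_j x[j]·h[(k-j) mod 5] directly, or use IDFT(DFT(x) · DFT(h)). y[0] = 1×3 + 3×1 + 2×4 + 1×3 + 4×2 = 25; y[1] = 1×2 + 3×3 + 2×1 + 1×4 + 4×3 = 29; y[2] = 1×3 + 3×2 + 2×3 + 1×1 + 4×4 = 32; y[3] = 1×4 + 3×3 + 2×2 + 1×3 + 4×1 = 24; y[4] = 1×1 + 3×4 + 2×3 + 1×2 + 4×3 = 33. Result: [25, 29, 32, 24, 33]

[25, 29, 32, 24, 33]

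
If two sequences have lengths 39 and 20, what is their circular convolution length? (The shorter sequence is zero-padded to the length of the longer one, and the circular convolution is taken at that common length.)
Circular convolution (zero-padding the shorter input) has length max(m, n) = max(39, 20) = 39

39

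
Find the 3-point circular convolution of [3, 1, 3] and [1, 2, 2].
Use y[k] = Σ_j a[j]·b[(k-j) mod 3]. y[0] = 3×1 + 1×2 + 3×2 = 11; y[1] = 3×2 + 1×1 + 3×2 = 13; y[2] = 3×2 + 1×2 + 3×1 = 11. Result: [11, 13, 11]

[11, 13, 11]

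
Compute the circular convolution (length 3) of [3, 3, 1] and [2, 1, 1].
Use y[k] = Σ_j s[j]·t[(k-j) mod 3]. y[0] = 3×2 + 3×1 + 1×1 = 10; y[1] = 3×1 + 3×2 + 1×1 = 10; y[2] = 3×1 + 3×1 + 1×2 = 8. Result: [10, 10, 8]

[10, 10, 8]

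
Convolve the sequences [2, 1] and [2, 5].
y[0] = 2×2 = 4; y[1] = 2×5 + 1×2 = 12; y[2] = 1×5 = 5

[4, 12, 5]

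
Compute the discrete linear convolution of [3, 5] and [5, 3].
y[0] = 3×5 = 15; y[1] = 3×3 + 5×5 = 34; y[2] = 5×3 = 15

[15, 34, 15]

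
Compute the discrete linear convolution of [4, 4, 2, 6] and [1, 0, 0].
y[0] = 4×1 = 4; y[1] = 4×0 + 4×1 = 4; y[2] = 4×0 + 4×0 + 2×1 = 2; y[3] = 4×0 + 2×0 + 6×1 = 6; y[4] = 2×0 + 6×0 = 0; y[5] = 6×0 = 0

[4, 4, 2, 6, 0, 0]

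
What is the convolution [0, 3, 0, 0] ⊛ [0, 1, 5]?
y[0] = 0×0 = 0; y[1] = 0×1 + 3×0 = 0; y[2] = 0×5 + 3×1 + 0×0 = 3; y[3] = 3×5 + 0×1 + 0×0 = 15; y[4] = 0×5 + 0×1 = 0; y[5] = 0×5 = 0

[0, 0, 3, 15, 0, 0]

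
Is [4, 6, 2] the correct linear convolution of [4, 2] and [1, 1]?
Recompute linear convolution of [4, 2] and [1, 1]: y[0] = 4×1 = 4; y[1] = 4×1 + 2×1 = 6; y[2] = 2×1 = 2 → [4, 6, 2]. Given [4, 6, 2] matches, so answer: Yes

Yes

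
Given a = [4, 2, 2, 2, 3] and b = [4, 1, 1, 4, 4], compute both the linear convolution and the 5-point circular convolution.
Linear: y_lin[0] = 4×4 = 16; y_lin[1] = 4×1 + 2×4 = 12; y_lin[2] = 4×1 + 2×1 + 2×4 = 14; y_lin[3] = 4×4 + 2×1 + 2×1 + 2×4 = 28; y_lin[4] = 4×4 + 2×4 + 2×1 + 2×1 + 3×4 = 40; y_lin[5] = 2×4 + 2×4 + 2×1 + 3×1 = 21; y_lin[6] = 2×4 + 2×4 + 3×1 = 19; y_lin[7] = 2×4 + 3×4 = 20; y_lin[8] = 3×4 = 12 → [16, 12, 14, 28, 40, 21, 19, 20, 12]. Circular (length 5): y[0] = 4×4 + 2×4 + 2×4 + 2×1 + 3×1 = 37; y[1] = 4×1 + 2×4 + 2×4 + 2×4 + 3×1 = 31; y[2] = 4×1 + 2×1 + 2×4 + 2×4 + 3×4 = 34; y[3] = 4×4 + 2×1 + 2×1 + 2×4 + 3×4 = 40; y[4] = 4×4 + 2×4 + 2×1 + 2×1 + 3×4 = 40 → [37, 31, 34, 40, 40]

Linear: [16, 12, 14, 28, 40, 21, 19, 20, 12], Circular: [37, 31, 34, 40, 40]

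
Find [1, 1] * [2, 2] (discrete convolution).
y[0] = 1×2 = 2; y[1] = 1×2 + 1×2 = 4; y[2] = 1×2 = 2

[2, 4, 2]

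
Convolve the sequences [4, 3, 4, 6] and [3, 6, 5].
y[0] = 4×3 = 12; y[1] = 4×6 + 3×3 = 33; y[2] = 4×5 + 3×6 + 4×3 = 50; y[3] = 3×5 + 4×6 + 6×3 = 57; y[4] = 4×5 + 6×6 = 56; y[5] = 6×5 = 30

[12, 33, 50, 57, 56, 30]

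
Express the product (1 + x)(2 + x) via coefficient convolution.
Ascending coefficients: a = [1, 1], b = [2, 1]. c[0] = 1×2 = 2; c[1] = 1×1 + 1×2 = 3; c[2] = 1×1 = 1. Result coefficients: [2, 3, 1] → 2 + 3x + x^2

2 + 3x + x^2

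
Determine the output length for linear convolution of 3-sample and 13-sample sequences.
Linear/full convolution length: m + n - 1 = 3 + 13 - 1 = 15

15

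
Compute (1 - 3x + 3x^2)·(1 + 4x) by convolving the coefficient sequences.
Ascending coefficients: a = [1, -3, 3], b = [1, 4]. c[0] = 1×1 = 1; c[1] = 1×4 + -3×1 = 1; c[2] = -3×4 + 3×1 = -9; c[3] = 3×4 = 12. Result coefficients: [1, 1, -9, 12] → 1 + x - 9x^2 + 12x^3

1 + x - 9x^2 + 12x^3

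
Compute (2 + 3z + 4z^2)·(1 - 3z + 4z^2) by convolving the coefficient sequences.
Ascending coefficients: a = [2, 3, 4], b = [1, -3, 4]. c[0] = 2×1 = 2; c[1] = 2×-3 + 3×1 = -3; c[2] = 2×4 + 3×-3 + 4×1 = 3; c[3] = 3×4 + 4×-3 = 0; c[4] = 4×4 = 16. Result coefficients: [2, -3, 3, 0, 16] → 2 - 3z + 3z^2 + 16z^4

2 - 3z + 3z^2 + 16z^4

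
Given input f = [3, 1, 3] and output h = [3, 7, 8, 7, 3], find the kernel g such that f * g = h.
Output length 5 = len(f) + len(g) - 1 ⇒ len(g) = 3. Solve g forward using g[k] = (h[k] - Σ_{i≥1} f[i]·g[k-i]) / f[0]: g[0] = h[0] / f[0] = 3 / 3 = 1; g[1] = (h[1] - 1×1) / f[0] = (7 - 1×1) / 3 = 2; g[2] = (h[2] - 1×2 - 3×1) / f[0] = (8 - 1×2 - 3×1) / 3 = 1. So g = [1, 2, 1]. Forward-check [3, 1, 3] * [1, 2, 1]: h[0] = 3×1 = 3; h[1] = 3×2 + 1×1 = 7; h[2] = 3×1 + 1×2 + 3×1 = 8; h[3] = 1×1 + 3×2 = 7; h[4] = 3×1 = 3 → [3, 7, 8, 7, 3] ✓

[1, 2, 1]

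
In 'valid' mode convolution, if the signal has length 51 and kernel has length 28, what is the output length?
'Valid' mode counts only positions where the kernel fully overlaps the signal: m - n + 1 = 51 - 28 + 1 = 24

24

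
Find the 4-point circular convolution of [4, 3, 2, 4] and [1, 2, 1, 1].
Use y[k] = Σ_j x[j]·h[(k-j) mod 4]. y[0] = 4×1 + 3×1 + 2×1 + 4×2 = 17; y[1] = 4×2 + 3×1 + 2×1 + 4×1 = 17; y[2] = 4×1 + 3×2 + 2×1 + 4×1 = 16; y[3] = 4×1 + 3×1 + 2×2 + 4×1 = 15. Result: [17, 17, 16, 15]

[17, 17, 16, 15]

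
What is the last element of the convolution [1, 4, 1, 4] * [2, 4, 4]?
Use y[k] = Σ_i a[i]·b[k-i] at k=5. y[5] = 4×4 = 16

16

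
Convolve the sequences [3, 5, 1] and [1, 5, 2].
y[0] = 3×1 = 3; y[1] = 3×5 + 5×1 = 20; y[2] = 3×2 + 5×5 + 1×1 = 32; y[3] = 5×2 + 1×5 = 15; y[4] = 1×2 = 2

[3, 20, 32, 15, 2]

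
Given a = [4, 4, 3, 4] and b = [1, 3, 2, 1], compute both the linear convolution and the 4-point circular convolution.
Linear: y_lin[0] = 4×1 = 4; y_lin[1] = 4×3 + 4×1 = 16; y_lin[2] = 4×2 + 4×3 + 3×1 = 23; y_lin[3] = 4×1 + 4×2 + 3×3 + 4×1 = 25; y_lin[4] = 4×1 + 3×2 + 4×3 = 22; y_lin[5] = 3×1 + 4×2 = 11; y_lin[6] = 4×1 = 4 → [4, 16, 23, 25, 22, 11, 4]. Circular (length 4): y[0] = 4×1 + 4×1 + 3×2 + 4×3 = 26; y[1] = 4×3 + 4×1 + 3×1 + 4×2 = 27; y[2] = 4×2 + 4×3 + 3×1 + 4×1 = 27; y[3] = 4×1 + 4×2 + 3×3 + 4×1 = 25 → [26, 27, 27, 25]

Linear: [4, 16, 23, 25, 22, 11, 4], Circular: [26, 27, 27, 25]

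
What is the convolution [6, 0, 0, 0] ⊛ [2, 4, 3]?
y[0] = 6×2 = 12; y[1] = 6×4 + 0×2 = 24; y[2] = 6×3 + 0×4 + 0×2 = 18; y[3] = 0×3 + 0×4 + 0×2 = 0; y[4] = 0×3 + 0×4 = 0; y[5] = 0×3 = 0

[12, 24, 18, 0, 0, 0]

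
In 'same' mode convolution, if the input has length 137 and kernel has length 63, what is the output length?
'Same' mode returns an output with the same length as the input: 137

137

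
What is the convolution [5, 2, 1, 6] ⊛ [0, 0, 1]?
y[0] = 5×0 = 0; y[1] = 5×0 + 2×0 = 0; y[2] = 5×1 + 2×0 + 1×0 = 5; y[3] = 2×1 + 1×0 + 6×0 = 2; y[4] = 1×1 + 6×0 = 1; y[5] = 6×1 = 6

[0, 0, 5, 2, 1, 6]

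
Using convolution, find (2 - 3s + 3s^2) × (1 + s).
Ascending coefficients: a = [2, -3, 3], b = [1, 1]. c[0] = 2×1 = 2; c[1] = 2×1 + -3×1 = -1; c[2] = -3×1 + 3×1 = 0; c[3] = 3×1 = 3. Result coefficients: [2, -1, 0, 3] → 2 - s + 3s^3

2 - s + 3s^3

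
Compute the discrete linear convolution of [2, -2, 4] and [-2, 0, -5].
y[0] = 2×-2 = -4; y[1] = 2×0 + -2×-2 = 4; y[2] = 2×-5 + -2×0 + 4×-2 = -18; y[3] = -2×-5 + 4×0 = 10; y[4] = 4×-5 = -20

[-4, 4, -18, 10, -20]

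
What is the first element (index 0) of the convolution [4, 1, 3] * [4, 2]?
Use y[k] = Σ_i a[i]·b[k-i] at k=0. y[0] = 4×4 = 16

16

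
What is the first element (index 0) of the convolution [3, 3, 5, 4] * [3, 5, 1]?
Use y[k] = Σ_i a[i]·b[k-i] at k=0. y[0] = 3×3 = 9

9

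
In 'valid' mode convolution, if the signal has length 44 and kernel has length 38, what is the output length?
'Valid' mode counts only positions where the kernel fully overlaps the signal: m - n + 1 = 44 - 38 + 1 = 7

7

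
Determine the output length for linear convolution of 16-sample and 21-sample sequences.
Linear/full convolution length: m + n - 1 = 16 + 21 - 1 = 36

36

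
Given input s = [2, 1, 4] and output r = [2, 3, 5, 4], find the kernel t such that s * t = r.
Output length 4 = len(s) + len(t) - 1 ⇒ len(t) = 2. Solve t forward using t[k] = (r[k] - Σ_{i≥1} s[i]·t[k-i]) / s[0]: t[0] = r[0] / s[0] = 2 / 2 = 1; t[1] = (r[1] - 1×1) / s[0] = (3 - 1×1) / 2 = 1. So t = [1, 1]. Forward-check [2, 1, 4] * [1, 1]: r[0] = 2×1 = 2; r[1] = 2×1 + 1×1 = 3; r[2] = 1×1 + 4×1 = 5; r[3] = 4×1 = 4 → [2, 3, 5, 4] ✓

[1, 1]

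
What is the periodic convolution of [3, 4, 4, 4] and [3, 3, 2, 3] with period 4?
Use y[k] = Σ_j s[j]·t[(k-j) mod 4]. y[0] = 3×3 + 4×3 + 4×2 + 4×3 = 41; y[1] = 3×3 + 4×3 + 4×3 + 4×2 = 41; y[2] = 3×2 + 4×3 + 4×3 + 4×3 = 42; y[3] = 3×3 + 4×2 + 4×3 + 4×3 = 41. Result: [41, 41, 42, 41]

[41, 41, 42, 41]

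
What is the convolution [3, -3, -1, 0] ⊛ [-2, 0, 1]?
y[0] = 3×-2 = -6; y[1] = 3×0 + -3×-2 = 6; y[2] = 3×1 + -3×0 + -1×-2 = 5; y[3] = -3×1 + -1×0 + 0×-2 = -3; y[4] = -1×1 + 0×0 = -1; y[5] = 0×1 = 0

[-6, 6, 5, -3, -1, 0]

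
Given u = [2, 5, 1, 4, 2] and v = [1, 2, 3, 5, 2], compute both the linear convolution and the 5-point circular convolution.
Linear: y_lin[0] = 2×1 = 2; y_lin[1] = 2×2 + 5×1 = 9; y_lin[2] = 2×3 + 5×2 + 1×1 = 17; y_lin[3] = 2×5 + 5×3 + 1×2 + 4×1 = 31; y_lin[4] = 2×2 + 5×5 + 1×3 + 4×2 + 2×1 = 42; y_lin[5] = 5×2 + 1×5 + 4×3 + 2×2 = 31; y_lin[6] = 1×2 + 4×5 + 2×3 = 28; y_lin[7] = 4×2 + 2×5 = 18; y_lin[8] = 2×2 = 4 → [2, 9, 17, 31, 42, 31, 28, 18, 4]. Circular (length 5): y[0] = 2×1 + 5×2 + 1×5 + 4×3 + 2×2 = 33; y[1] = 2×2 + 5×1 + 1×2 + 4×5 + 2×3 = 37; y[2] = 2×3 + 5×2 + 1×1 + 4×2 + 2×5 = 35; y[3] = 2×5 + 5×3 + 1×2 + 4×1 + 2×2 = 35; y[4] = 2×2 + 5×5 + 1×3 + 4×2 + 2×1 = 42 → [33, 37, 35, 35, 42]

Linear: [2, 9, 17, 31, 42, 31, 28, 18, 4], Circular: [33, 37, 35, 35, 42]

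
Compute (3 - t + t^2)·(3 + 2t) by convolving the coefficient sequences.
Ascending coefficients: a = [3, -1, 1], b = [3, 2]. c[0] = 3×3 = 9; c[1] = 3×2 + -1×3 = 3; c[2] = -1×2 + 1×3 = 1; c[3] = 1×2 = 2. Result coefficients: [9, 3, 1, 2] → 9 + 3t + t^2 + 2t^3

9 + 3t + t^2 + 2t^3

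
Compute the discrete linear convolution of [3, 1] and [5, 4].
y[0] = 3×5 = 15; y[1] = 3×4 + 1×5 = 17; y[2] = 1×4 = 4

[15, 17, 4]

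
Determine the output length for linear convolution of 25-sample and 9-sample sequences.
Linear/full convolution length: m + n - 1 = 25 + 9 - 1 = 33

33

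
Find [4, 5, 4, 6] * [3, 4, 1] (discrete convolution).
y[0] = 4×3 = 12; y[1] = 4×4 + 5×3 = 31; y[2] = 4×1 + 5×4 + 4×3 = 36; y[3] = 5×1 + 4×4 + 6×3 = 39; y[4] = 4×1 + 6×4 = 28; y[5] = 6×1 = 6

[12, 31, 36, 39, 28, 6]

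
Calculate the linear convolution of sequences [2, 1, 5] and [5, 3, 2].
y[0] = 2×5 = 10; y[1] = 2×3 + 1×5 = 11; y[2] = 2×2 + 1×3 + 5×5 = 32; y[3] = 1×2 + 5×3 = 17; y[4] = 5×2 = 10

[10, 11, 32, 17, 10]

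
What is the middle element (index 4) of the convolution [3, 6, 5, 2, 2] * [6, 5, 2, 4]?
Use y[k] = Σ_i a[i]·b[k-i] at k=4. y[4] = 6×4 + 5×2 + 2×5 + 2×6 = 56

56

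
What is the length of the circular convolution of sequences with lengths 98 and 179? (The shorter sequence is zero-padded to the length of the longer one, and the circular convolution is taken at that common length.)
Circular convolution (zero-padding the shorter input) has length max(m, n) = max(98, 179) = 179

179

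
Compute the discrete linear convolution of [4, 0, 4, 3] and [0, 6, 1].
y[0] = 4×0 = 0; y[1] = 4×6 + 0×0 = 24; y[2] = 4×1 + 0×6 + 4×0 = 4; y[3] = 0×1 + 4×6 + 3×0 = 24; y[4] = 4×1 + 3×6 = 22; y[5] = 3×1 = 3

[0, 24, 4, 24, 22, 3]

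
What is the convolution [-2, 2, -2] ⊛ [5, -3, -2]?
y[0] = -2×5 = -10; y[1] = -2×-3 + 2×5 = 16; y[2] = -2×-2 + 2×-3 + -2×5 = -12; y[3] = 2×-2 + -2×-3 = 2; y[4] = -2×-2 = 4

[-10, 16, -12, 2, 4]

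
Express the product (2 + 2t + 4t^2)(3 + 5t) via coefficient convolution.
Ascending coefficients: a = [2, 2, 4], b = [3, 5]. c[0] = 2×3 = 6; c[1] = 2×5 + 2×3 = 16; c[2] = 2×5 + 4×3 = 22; c[3] = 4×5 = 20. Result coefficients: [6, 16, 22, 20] → 6 + 16t + 22t^2 + 20t^3

6 + 16t + 22t^2 + 20t^3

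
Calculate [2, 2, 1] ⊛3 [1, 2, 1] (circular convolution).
Use y[k] = Σ_j f[j]·g[(k-j) mod 3]. y[0] = 2×1 + 2×1 + 1×2 = 6; y[1] = 2×2 + 2×1 + 1×1 = 7; y[2] = 2×1 + 2×2 + 1×1 = 7. Result: [6, 7, 7]

[6, 7, 7]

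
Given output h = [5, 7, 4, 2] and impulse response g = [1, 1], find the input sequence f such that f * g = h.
Deconvolve h=[5, 7, 4, 2] by g=[1, 1]. Since g[0]=1, solve forward: f[0] = h[0] / 1 = 5; f[1] = (h[1] - 5×1) / 1 = 2; f[2] = (h[2] - 2×1) / 1 = 2. So f = [5, 2, 2]. Check by forward convolution: h[0] = 5×1 = 5; h[1] = 5×1 + 2×1 = 7; h[2] = 2×1 + 2×1 = 4; h[3] = 2×1 = 2

[5, 2, 2]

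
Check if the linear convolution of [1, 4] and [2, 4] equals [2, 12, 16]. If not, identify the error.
Recompute linear convolution of [1, 4] and [2, 4]: y[0] = 1×2 = 2; y[1] = 1×4 + 4×2 = 12; y[2] = 4×4 = 16 → [2, 12, 16]. Given [2, 12, 16] matches, so answer: Yes

Yes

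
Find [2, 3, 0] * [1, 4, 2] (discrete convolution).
y[0] = 2×1 = 2; y[1] = 2×4 + 3×1 = 11; y[2] = 2×2 + 3×4 + 0×1 = 16; y[3] = 3×2 + 0×4 = 6; y[4] = 0×2 = 0

[2, 11, 16, 6, 0]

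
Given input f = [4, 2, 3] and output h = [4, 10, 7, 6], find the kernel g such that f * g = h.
Output length 4 = len(f) + len(g) - 1 ⇒ len(g) = 2. Solve g forward using g[k] = (h[k] - Σ_{i≥1} f[i]·g[k-i]) / f[0]: g[0] = h[0] / f[0] = 4 / 4 = 1; g[1] = (h[1] - 2×1) / f[0] = (10 - 2×1) / 4 = 2. So g = [1, 2]. Forward-check [4, 2, 3] * [1, 2]: h[0] = 4×1 = 4; h[1] = 4×2 + 2×1 = 10; h[2] = 2×2 + 3×1 = 7; h[3] = 3×2 = 6 → [4, 10, 7, 6] ✓

[1, 2]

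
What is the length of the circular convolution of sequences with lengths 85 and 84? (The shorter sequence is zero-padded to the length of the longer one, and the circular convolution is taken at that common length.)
Circular convolution (zero-padding the shorter input) has length max(m, n) = max(85, 84) = 85

85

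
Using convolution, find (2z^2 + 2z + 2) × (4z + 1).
Ascending coefficients: a = [2, 2, 2], b = [1, 4]. c[0] = 2×1 = 2; c[1] = 2×4 + 2×1 = 10; c[2] = 2×4 + 2×1 = 10; c[3] = 2×4 = 8. Result coefficients: [2, 10, 10, 8] → 8z^3 + 10z^2 + 10z + 2

8z^3 + 10z^2 + 10z + 2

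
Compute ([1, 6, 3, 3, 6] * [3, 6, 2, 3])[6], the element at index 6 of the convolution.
Use y[k] = Σ_i a[i]·b[k-i] at k=6. y[6] = 3×3 + 6×2 = 21

21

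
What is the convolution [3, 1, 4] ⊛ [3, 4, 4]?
y[0] = 3×3 = 9; y[1] = 3×4 + 1×3 = 15; y[2] = 3×4 + 1×4 + 4×3 = 28; y[3] = 1×4 + 4×4 = 20; y[4] = 4×4 = 16

[9, 15, 28, 20, 16]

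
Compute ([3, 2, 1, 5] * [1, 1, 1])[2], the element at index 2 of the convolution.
Use y[k] = Σ_i a[i]·b[k-i] at k=2. y[2] = 3×1 + 2×1 + 1×1 = 6

6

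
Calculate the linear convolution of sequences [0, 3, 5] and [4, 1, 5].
y[0] = 0×4 = 0; y[1] = 0×1 + 3×4 = 12; y[2] = 0×5 + 3×1 + 5×4 = 23; y[3] = 3×5 + 5×1 = 20; y[4] = 5×5 = 25

[0, 12, 23, 20, 25]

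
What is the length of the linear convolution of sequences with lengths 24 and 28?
Linear/full convolution length: m + n - 1 = 24 + 28 - 1 = 51

51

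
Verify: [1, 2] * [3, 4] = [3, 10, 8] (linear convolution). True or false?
Recompute linear convolution of [1, 2] and [3, 4]: y[0] = 1×3 = 3; y[1] = 1×4 + 2×3 = 10; y[2] = 2×4 = 8 → [3, 10, 8]. Given [3, 10, 8] matches, so answer: Yes

Yes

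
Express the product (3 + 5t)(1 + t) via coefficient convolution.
Ascending coefficients: a = [3, 5], b = [1, 1]. c[0] = 3×1 = 3; c[1] = 3×1 + 5×1 = 8; c[2] = 5×1 = 5. Result coefficients: [3, 8, 5] → 3 + 8t + 5t^2

3 + 8t + 5t^2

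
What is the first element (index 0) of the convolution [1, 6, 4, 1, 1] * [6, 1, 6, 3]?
Use y[k] = Σ_i a[i]·b[k-i] at k=0. y[0] = 1×6 = 6

6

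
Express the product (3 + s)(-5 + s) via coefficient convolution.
Ascending coefficients: a = [3, 1], b = [-5, 1]. c[0] = 3×-5 = -15; c[1] = 3×1 + 1×-5 = -2; c[2] = 1×1 = 1. Result coefficients: [-15, -2, 1] → -15 - 2s + s^2

-15 - 2s + s^2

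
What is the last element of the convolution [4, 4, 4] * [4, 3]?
Use y[k] = Σ_i a[i]·b[k-i] at k=3. y[3] = 4×3 = 12

12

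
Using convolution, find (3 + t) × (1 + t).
Ascending coefficients: a = [3, 1], b = [1, 1]. c[0] = 3×1 = 3; c[1] = 3×1 + 1×1 = 4; c[2] = 1×1 = 1. Result coefficients: [3, 4, 1] → 3 + 4t + t^2

3 + 4t + t^2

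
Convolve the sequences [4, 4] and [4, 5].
y[0] = 4×4 = 16; y[1] = 4×5 + 4×4 = 36; y[2] = 4×5 = 20

[16, 36, 20]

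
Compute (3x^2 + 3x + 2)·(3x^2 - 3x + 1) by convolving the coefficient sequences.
Ascending coefficients: a = [2, 3, 3], b = [1, -3, 3]. c[0] = 2×1 = 2; c[1] = 2×-3 + 3×1 = -3; c[2] = 2×3 + 3×-3 + 3×1 = 0; c[3] = 3×3 + 3×-3 = 0; c[4] = 3×3 = 9. Result coefficients: [2, -3, 0, 0, 9] → 9x^4 - 3x + 2

9x^4 - 3x + 2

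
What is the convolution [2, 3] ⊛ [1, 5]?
y[0] = 2×1 = 2; y[1] = 2×5 + 3×1 = 13; y[2] = 3×5 = 15

[2, 13, 15]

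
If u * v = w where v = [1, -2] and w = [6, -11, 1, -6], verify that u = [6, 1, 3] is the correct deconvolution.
Forward-compute [6, 1, 3] * [1, -2]: w[0] = 6×1 = 6; w[1] = 6×-2 + 1×1 = -11; w[2] = 1×-2 + 3×1 = 1; w[3] = 3×-2 = -6 → [6, -11, 1, -6]. Matches given w = [6, -11, 1, -6], so verified.

Verified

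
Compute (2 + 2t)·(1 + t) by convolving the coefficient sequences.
Ascending coefficients: a = [2, 2], b = [1, 1]. c[0] = 2×1 = 2; c[1] = 2×1 + 2×1 = 4; c[2] = 2×1 = 2. Result coefficients: [2, 4, 2] → 2 + 4t + 2t^2

2 + 4t + 2t^2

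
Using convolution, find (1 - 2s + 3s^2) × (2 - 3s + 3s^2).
Ascending coefficients: a = [1, -2, 3], b = [2, -3, 3]. c[0] = 1×2 = 2; c[1] = 1×-3 + -2×2 = -7; c[2] = 1×3 + -2×-3 + 3×2 = 15; c[3] = -2×3 + 3×-3 = -15; c[4] = 3×3 = 9. Result coefficients: [2, -7, 15, -15, 9] → 2 - 7s + 15s^2 - 15s^3 + 9s^4

2 - 7s + 15s^2 - 15s^3 + 9s^4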